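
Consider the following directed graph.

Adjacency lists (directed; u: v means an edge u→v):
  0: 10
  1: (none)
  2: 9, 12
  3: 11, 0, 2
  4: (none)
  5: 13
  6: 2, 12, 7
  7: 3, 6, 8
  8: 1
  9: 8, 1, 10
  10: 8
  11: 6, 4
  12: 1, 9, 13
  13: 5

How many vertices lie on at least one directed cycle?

6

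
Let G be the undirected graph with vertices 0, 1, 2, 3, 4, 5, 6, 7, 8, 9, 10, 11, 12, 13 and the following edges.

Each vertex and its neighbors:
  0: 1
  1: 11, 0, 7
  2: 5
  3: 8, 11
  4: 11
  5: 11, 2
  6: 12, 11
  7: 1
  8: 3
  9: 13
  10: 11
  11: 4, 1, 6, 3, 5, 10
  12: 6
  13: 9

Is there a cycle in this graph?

No

DFS, tracking each vertex's parent; an edge to a visited non-parent vertex closes a cycle.
Start from 3:
visit 3 (parent –)
  visit 8 (parent 3)
    8–3: parent, skip
  visit 11 (parent 3)
    visit 4 (parent 11)
      4–11: parent, skip
    visit 1 (parent 11)
      1–11: parent, skip
      visit 0 (parent 1)
        0–1: parent, skip
      visit 7 (parent 1)
        7–1: parent, skip
    visit 6 (parent 11)
      visit 12 (parent 6)
        12–6: parent, skip
      6–11: parent, skip
    11–3: parent, skip
    visit 5 (parent 11)
      5–11: parent, skip
      visit 2 (parent 5)
        2–5: parent, skip
    visit 10 (parent 11)
      10–11: parent, skip
visit 9 (parent –)
  visit 13 (parent 9)
    13–9: parent, skip
No non-parent visited neighbor found — the graph is a forest.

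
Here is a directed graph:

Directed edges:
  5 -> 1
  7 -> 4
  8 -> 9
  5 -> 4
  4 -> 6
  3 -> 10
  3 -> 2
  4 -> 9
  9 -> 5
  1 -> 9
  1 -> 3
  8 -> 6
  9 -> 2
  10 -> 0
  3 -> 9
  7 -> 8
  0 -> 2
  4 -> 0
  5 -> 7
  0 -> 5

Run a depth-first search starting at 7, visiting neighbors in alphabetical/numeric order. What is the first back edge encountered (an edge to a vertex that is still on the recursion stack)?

9→5

DFS from 7 (visiting neighbors in alphabetical/numeric order); mark gray on enter, black on exit:
7 gray
  4 gray
    0 gray
      2 gray
      2 black
      5 gray
        1 gray
          3 gray
            3→2: 2 black — skip
            9 gray
              9→2: 2 black — skip
              9→5: 5 is gray → back edge
First back edge: 9 → 5.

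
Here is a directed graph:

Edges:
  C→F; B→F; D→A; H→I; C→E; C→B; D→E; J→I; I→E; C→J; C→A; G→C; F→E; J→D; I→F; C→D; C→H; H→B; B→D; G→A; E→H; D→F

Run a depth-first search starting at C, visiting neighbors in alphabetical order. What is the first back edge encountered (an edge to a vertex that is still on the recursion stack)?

H->B

DFS from C (visiting neighbors in alphabetical order); mark gray on enter, black on exit:
C gray
  A gray
  A black
  B gray
    D gray
      D→A: A black — skip
      E gray
        H gray
          H→B: B is gray → back edge
First back edge: H → B.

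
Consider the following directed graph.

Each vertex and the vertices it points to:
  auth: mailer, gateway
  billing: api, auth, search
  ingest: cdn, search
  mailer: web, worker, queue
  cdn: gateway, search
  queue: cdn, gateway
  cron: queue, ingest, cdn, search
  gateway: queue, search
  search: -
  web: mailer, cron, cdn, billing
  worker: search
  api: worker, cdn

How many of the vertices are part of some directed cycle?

7

A vertex is on a directed cycle iff it belongs to a strongly connected component of size ≥ 2 (or has a self-loop).
The vertices on cycles are {cdn, web, auth, queue, mailer, billing, gateway} — 7 in total.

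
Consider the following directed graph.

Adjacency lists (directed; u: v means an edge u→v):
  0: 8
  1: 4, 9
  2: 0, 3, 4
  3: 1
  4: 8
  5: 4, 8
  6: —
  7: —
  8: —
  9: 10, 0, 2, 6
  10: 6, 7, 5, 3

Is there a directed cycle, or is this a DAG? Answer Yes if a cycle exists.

DFS with white/gray/black marking, starting from 1:
1 gray
  4 gray
    8 gray
    8 black
  4 black
  9 gray
    10 gray
      6 gray
      6 black
      7 gray
      7 black
      5 gray
        5→4: 4 black — skip
        5→8: 8 black — skip
      5 black
      3 gray
        3→1: 1 is gray → back edge
Back edge found, so a cycle exists: 1 → 9 → 10 → 3 → 1.

Yes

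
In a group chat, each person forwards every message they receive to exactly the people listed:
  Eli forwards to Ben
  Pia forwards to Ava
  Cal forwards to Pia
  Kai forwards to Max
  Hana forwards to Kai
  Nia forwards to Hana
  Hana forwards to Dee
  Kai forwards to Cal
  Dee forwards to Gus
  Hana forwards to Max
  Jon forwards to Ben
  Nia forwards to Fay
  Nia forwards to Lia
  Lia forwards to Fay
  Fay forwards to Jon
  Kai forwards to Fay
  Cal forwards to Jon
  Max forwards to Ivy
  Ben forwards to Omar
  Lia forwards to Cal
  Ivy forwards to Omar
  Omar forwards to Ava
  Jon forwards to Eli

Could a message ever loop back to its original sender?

No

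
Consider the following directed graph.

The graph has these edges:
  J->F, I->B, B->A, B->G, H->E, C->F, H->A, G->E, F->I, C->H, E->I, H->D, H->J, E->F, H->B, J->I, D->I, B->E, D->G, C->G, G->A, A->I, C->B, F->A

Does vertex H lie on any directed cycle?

H lies on a cycle iff there is a path from H back to itself.
Exploring from H, it never reaches itself; equivalently, its strongly connected component is a singleton.

No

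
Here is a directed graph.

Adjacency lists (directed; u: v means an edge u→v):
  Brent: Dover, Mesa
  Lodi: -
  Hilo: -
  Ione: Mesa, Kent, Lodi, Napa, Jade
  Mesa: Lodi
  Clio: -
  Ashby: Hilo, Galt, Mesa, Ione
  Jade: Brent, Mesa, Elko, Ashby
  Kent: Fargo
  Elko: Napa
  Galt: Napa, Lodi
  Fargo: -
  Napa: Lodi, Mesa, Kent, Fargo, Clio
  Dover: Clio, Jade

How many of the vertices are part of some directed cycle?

5

A vertex is on a directed cycle iff it belongs to a strongly connected component of size ≥ 2 (or has a self-loop).
The vertices on cycles are {Ione, Jade, Ashby, Brent, Dover} — 5 in total.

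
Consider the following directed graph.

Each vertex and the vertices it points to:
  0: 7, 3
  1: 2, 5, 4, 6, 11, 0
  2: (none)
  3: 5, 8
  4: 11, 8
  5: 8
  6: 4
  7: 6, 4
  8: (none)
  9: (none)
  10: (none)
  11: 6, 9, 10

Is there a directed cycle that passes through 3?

3 lies on a cycle iff there is a path from 3 back to itself.
Exploring from 3, it never reaches itself; equivalently, its strongly connected component is a singleton.

No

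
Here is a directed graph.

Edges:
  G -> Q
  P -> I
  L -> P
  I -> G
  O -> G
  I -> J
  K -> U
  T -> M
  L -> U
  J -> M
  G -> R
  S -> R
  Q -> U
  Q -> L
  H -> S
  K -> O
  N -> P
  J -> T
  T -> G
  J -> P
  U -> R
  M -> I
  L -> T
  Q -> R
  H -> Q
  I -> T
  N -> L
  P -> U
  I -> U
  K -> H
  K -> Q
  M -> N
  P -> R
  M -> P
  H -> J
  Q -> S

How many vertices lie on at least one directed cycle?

9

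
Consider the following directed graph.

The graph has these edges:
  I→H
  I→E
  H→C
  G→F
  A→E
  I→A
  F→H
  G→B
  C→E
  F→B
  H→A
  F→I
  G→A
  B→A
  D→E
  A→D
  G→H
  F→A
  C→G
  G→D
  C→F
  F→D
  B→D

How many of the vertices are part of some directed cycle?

5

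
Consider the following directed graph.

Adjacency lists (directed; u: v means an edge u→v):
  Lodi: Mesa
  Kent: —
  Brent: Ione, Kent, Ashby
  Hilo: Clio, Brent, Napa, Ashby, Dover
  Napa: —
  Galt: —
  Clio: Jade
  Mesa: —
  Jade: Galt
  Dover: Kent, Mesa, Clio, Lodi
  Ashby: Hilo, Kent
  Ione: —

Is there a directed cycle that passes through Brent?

Yes

Brent is on a cycle iff Brent can reach itself via ≥1 edge.
Brent → Ashby → Hilo → Brent — yes.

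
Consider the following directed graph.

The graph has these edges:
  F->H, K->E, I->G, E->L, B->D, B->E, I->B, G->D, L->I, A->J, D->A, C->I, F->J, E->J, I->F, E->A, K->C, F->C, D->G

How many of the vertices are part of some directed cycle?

8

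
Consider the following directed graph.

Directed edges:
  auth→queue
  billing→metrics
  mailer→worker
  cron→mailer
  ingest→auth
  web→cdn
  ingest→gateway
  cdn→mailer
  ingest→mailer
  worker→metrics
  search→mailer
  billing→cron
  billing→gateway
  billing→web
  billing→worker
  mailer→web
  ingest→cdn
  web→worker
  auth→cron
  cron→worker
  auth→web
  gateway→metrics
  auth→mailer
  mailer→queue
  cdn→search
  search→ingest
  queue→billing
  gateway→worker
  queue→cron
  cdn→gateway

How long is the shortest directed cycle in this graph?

For each vertex v, BFS finds the shortest path from v back to v.
The shortest such closed walk is search → ingest → cdn → search, length 3.

3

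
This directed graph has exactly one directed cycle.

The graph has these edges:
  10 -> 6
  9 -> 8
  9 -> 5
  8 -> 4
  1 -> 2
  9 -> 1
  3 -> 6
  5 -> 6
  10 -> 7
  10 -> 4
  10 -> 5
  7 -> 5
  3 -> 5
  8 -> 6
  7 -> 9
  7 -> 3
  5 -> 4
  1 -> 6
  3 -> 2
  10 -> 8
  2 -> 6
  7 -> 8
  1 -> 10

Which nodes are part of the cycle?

1, 7, 9, 10

DFS with gray/black marking from 7:
7 gray
  5 gray
    4 gray
    4 black
    6 gray
    6 black
  5 black
  3 gray
    3→6: 6 black — skip
    3→5: 5 black — skip
    2 gray
      2→6: 6 black — skip
    2 black
  3 black
  8 gray
    8→6: 6 black — skip
    8→4: 4 black — skip
  8 black
  9 gray
    1 gray
      1→6: 6 black — skip
      1→2: 2 black — skip
      10 gray
        10→8: 8 black — skip
        10→6: 6 black — skip
        10→4: 4 black — skip
        10→5: 5 black — skip
        10→7: 7 is gray → back edge
Back edge closes the cycle 7 → 9 → 1 → 10 → 7; its vertices are {1, 7, 9, 10}.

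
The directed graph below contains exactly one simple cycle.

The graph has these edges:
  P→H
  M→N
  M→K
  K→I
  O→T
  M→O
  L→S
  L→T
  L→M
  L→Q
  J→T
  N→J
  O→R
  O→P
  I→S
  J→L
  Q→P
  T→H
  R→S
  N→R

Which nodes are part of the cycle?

DFS with gray/black marking from L:
L gray
  Q gray
    P gray
      H gray
      H black
    P black
  Q black
  M gray
    K gray
      I gray
        S gray
        S black
      I black
    K black
    N gray
      J gray
        J→L: L is gray → back edge
Back edge closes the cycle L → M → N → J → L; its vertices are {J, L, M, N}.

J, L, M, N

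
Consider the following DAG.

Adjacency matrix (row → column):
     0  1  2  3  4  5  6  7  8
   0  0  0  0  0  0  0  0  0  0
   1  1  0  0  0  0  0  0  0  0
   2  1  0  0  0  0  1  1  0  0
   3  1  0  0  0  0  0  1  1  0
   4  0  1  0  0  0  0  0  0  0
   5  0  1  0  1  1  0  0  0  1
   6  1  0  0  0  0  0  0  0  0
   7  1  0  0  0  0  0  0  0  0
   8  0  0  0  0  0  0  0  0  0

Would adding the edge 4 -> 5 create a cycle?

Adding 4→5 creates a cycle iff 5 can already reach 4.
Path from 5: 5 → 4.
So 5 → … → 4 → 5 is a cycle.

Yes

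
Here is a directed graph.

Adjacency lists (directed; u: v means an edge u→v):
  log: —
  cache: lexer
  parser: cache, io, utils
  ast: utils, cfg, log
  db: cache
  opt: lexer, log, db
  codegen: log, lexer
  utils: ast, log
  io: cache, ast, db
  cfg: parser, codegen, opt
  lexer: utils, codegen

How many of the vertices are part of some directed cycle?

10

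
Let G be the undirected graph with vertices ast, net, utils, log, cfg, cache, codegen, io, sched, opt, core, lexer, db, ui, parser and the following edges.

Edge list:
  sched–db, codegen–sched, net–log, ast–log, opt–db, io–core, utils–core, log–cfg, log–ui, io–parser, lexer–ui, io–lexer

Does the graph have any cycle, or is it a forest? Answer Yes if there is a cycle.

No

DFS, tracking each vertex's parent; an edge to a visited non-parent vertex closes a cycle.
Start from io:
visit io (parent –)
  visit lexer (parent io)
    visit ui (parent lexer)
      ui–lexer: parent, skip
      visit log (parent ui)
        log–ui: parent, skip
        visit cfg (parent log)
          cfg–log: parent, skip
        visit ast (parent log)
          ast–log: parent, skip
        visit net (parent log)
          net–log: parent, skip
    lexer–io: parent, skip
  visit core (parent io)
    core–io: parent, skip
    visit utils (parent core)
      utils–core: parent, skip
  visit parser (parent io)
    parser–io: parent, skip
visit cache (parent –)
visit codegen (parent –)
  visit sched (parent codegen)
    sched–codegen: parent, skip
    visit db (parent sched)
      visit opt (parent db)
        opt–db: parent, skip
      db–sched: parent, skip
No non-parent visited neighbor found — the graph is a forest.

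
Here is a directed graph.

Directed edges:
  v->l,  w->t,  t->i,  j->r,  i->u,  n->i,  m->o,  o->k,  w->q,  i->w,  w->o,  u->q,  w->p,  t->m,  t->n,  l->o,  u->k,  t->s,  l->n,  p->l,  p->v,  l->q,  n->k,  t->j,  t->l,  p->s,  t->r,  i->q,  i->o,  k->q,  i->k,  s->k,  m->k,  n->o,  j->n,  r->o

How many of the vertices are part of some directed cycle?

8

A vertex is on a directed cycle iff it belongs to a strongly connected component of size ≥ 2 (or has a self-loop).
The vertices on cycles are {i, j, l, n, p, t, v, w} — 8 in total.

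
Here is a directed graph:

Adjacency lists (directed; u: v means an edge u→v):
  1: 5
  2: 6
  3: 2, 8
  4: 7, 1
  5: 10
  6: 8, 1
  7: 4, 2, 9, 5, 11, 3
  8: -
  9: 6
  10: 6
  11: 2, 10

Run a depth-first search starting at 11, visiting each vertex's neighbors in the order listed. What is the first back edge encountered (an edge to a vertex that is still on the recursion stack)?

DFS from 11 (visiting each vertex's neighbors in the order listed); mark gray on enter, black on exit:
11 gray
  2 gray
    6 gray
      8 gray
      8 black
      1 gray
        5 gray
          10 gray
            10→6: 6 is gray → back edge
First back edge: 10 → 6.

10→6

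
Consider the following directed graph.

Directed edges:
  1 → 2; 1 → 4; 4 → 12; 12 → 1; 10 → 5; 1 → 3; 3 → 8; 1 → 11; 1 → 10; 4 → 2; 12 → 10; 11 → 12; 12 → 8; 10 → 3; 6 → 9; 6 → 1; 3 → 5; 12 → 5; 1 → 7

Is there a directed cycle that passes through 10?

10 lies on a cycle iff there is a path from 10 back to itself.
Exploring from 10, it never reaches itself; equivalently, its strongly connected component is a singleton.

No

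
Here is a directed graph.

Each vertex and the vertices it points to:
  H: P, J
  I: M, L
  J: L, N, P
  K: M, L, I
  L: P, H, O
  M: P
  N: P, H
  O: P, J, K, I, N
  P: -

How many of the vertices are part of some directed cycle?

A vertex is on a directed cycle iff it belongs to a strongly connected component of size ≥ 2 (or has a self-loop).
The vertices on cycles are {H, I, J, K, L, N, O} — 7 in total.

7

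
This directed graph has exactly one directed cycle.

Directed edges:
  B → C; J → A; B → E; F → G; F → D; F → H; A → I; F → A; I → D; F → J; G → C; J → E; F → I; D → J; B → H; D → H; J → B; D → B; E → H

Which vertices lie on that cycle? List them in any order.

DFS with gray/black marking from I:
I gray
  D gray
    B gray
      C gray
      C black
      H gray
      H black
      E gray
        E→H: H black — skip
      E black
    B black
    D→H: H black — skip
    J gray
      J→B: B black — skip
      A gray
        A→I: I is gray → back edge
Back edge closes the cycle I → D → J → A → I; its vertices are {A, D, I, J}.

A, D, I, J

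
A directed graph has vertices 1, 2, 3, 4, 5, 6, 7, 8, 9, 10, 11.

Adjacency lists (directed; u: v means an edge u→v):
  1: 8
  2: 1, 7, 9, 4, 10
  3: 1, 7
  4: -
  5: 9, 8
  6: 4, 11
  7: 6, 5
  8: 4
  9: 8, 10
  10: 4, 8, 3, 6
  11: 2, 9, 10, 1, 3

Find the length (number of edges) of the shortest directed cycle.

3

For each vertex v, BFS finds the shortest path from v back to v.
The shortest such closed walk is 6 → 11 → 10 → 6, length 3.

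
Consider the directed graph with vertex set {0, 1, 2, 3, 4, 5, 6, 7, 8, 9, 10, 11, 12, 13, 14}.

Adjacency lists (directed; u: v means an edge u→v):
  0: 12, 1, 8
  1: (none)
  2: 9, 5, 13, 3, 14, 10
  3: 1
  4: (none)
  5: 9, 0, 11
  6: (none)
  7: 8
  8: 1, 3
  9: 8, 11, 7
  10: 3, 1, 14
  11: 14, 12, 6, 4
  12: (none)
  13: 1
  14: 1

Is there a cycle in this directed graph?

No

DFS with white/gray/black marking, starting from 14:
14 gray
  1 gray
  1 black
14 black
0 gray
  12 gray
  12 black
  0→1: 1 black — skip
  8 gray
    8→1: 1 black — skip
    3 gray
      3→1: 1 black — skip
    3 black
  8 black
0 black
2 gray
  9 gray
    9→8: 8 black — skip
    11 gray
      11→14: 14 black — skip
      11→12: 12 black — skip
      6 gray
      6 black
      4 gray
      4 black
    11 black
    7 gray
      7→8: 8 black — skip
    7 black
  9 black
  5 gray
    5→9: 9 black — skip
    5→0: 0 black — skip
    5→11: 11 black — skip
  5 black
  13 gray
    13→1: 1 black — skip
  13 black
  2→3: 3 black — skip
  2→14: 14 black — skip
  10 gray
    10→3: 3 black — skip
    10→1: 1 black — skip
    10→14: 14 black — skip
  10 black
2 black
Every edge goes to a white or black vertex — no back edge, so the graph is acyclic.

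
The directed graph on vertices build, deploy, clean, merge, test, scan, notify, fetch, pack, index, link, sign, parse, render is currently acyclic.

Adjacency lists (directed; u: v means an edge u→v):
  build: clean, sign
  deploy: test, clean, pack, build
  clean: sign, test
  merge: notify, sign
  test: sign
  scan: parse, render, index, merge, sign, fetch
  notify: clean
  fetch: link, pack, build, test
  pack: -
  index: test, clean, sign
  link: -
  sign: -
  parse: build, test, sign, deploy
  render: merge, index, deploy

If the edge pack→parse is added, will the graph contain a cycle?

Yes

Adding pack→parse creates a cycle iff parse can already reach pack.
Path from parse: parse → deploy → pack.
So parse → … → pack → parse is a cycle.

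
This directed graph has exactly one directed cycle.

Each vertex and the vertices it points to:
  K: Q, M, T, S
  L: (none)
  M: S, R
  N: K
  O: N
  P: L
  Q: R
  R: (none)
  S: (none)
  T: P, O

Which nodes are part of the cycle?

K, N, O, T

DFS with gray/black marking from K:
K gray
  Q gray
    R gray
    R black
  Q black
  M gray
    S gray
    S black
    M→R: R black — skip
  M black
  T gray
    P gray
      L gray
      L black
    P black
    O gray
      N gray
        N→K: K is gray → back edge
Back edge closes the cycle K → T → O → N → K; its vertices are {K, N, O, T}.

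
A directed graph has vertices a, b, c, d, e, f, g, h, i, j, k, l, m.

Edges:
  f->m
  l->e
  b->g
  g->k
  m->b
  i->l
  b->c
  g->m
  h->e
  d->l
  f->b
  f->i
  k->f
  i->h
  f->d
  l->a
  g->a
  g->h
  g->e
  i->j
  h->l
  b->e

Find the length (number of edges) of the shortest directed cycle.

For each vertex v, BFS finds the shortest path from v back to v.
The shortest such closed walk is b → g → m → b, length 3.

3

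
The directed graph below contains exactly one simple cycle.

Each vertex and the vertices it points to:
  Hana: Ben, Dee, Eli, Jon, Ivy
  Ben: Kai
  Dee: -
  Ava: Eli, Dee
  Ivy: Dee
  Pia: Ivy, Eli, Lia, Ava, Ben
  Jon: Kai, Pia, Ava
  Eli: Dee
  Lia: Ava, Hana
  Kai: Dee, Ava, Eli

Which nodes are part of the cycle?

Jon, Lia, Pia, Hana

DFS with gray/black marking from Hana:
Hana gray
  Ben gray
    Kai gray
      Dee gray
      Dee black
      Ava gray
        Eli gray
          Eli→Dee: Dee black — skip
        Eli black
        Ava→Dee: Dee black — skip
      Ava black
      Kai→Eli: Eli black — skip
    Kai black
  Ben black
  Hana→Dee: Dee black — skip
  Hana→Eli: Eli black — skip
  Jon gray
    Jon→Kai: Kai black — skip
    Pia gray
      Ivy gray
        Ivy→Dee: Dee black — skip
      Ivy black
      Pia→Eli: Eli black — skip
      Lia gray
        Lia→Ava: Ava black — skip
        Lia→Hana: Hana is gray → back edge
Back edge closes the cycle Hana → Jon → Pia → Lia → Hana; its vertices are {Jon, Lia, Pia, Hana}.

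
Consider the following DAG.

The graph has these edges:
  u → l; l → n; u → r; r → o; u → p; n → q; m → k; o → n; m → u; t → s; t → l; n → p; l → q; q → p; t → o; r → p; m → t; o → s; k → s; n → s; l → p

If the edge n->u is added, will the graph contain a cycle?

Adding n→u creates a cycle iff u can already reach n.
Path from u: u → l → n.
So u → … → n → u is a cycle.

Yes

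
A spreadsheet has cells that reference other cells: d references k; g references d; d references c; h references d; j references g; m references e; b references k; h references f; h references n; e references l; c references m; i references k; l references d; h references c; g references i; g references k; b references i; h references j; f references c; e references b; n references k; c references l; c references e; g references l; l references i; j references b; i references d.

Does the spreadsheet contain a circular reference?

Yes

DFS with white/gray/black marking, starting from f:
f gray
  c gray
    e gray
      b gray
        i gray
          d gray
            d→c: c is gray → back edge
Back edge found, so a cycle exists: c → e → b → i → d → c.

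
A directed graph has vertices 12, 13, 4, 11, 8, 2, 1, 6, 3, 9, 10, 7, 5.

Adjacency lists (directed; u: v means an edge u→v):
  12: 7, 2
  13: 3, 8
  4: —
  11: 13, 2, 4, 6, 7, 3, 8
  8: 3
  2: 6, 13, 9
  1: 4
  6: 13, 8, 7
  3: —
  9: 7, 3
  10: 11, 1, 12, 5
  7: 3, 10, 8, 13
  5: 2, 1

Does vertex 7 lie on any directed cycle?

7 is on a cycle iff 7 can reach itself via ≥1 edge.
7 → 10 → 11 → 7 — yes.

Yes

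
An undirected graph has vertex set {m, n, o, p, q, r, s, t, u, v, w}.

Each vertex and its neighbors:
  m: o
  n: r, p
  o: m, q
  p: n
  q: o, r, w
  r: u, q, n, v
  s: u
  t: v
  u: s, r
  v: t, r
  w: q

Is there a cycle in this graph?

No

DFS, tracking each vertex's parent; an edge to a visited non-parent vertex closes a cycle.
Start from v:
visit v (parent –)
  visit t (parent v)
    t–v: parent, skip
  visit r (parent v)
    visit u (parent r)
      visit s (parent u)
        s–u: parent, skip
      u–r: parent, skip
    visit q (parent r)
      visit o (parent q)
        visit m (parent o)
          m–o: parent, skip
        o–q: parent, skip
      q–r: parent, skip
      visit w (parent q)
        w–q: parent, skip
    visit n (parent r)
      n–r: parent, skip
      visit p (parent n)
        p–n: parent, skip
    r–v: parent, skip
No non-parent visited neighbor found — the graph is a forest.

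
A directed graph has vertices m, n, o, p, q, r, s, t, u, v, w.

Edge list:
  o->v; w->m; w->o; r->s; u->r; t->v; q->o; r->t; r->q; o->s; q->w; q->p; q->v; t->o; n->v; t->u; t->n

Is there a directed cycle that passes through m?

m lies on a cycle iff there is a path from m back to itself.
Exploring from m, it never reaches itself; equivalently, its strongly connected component is a singleton.

No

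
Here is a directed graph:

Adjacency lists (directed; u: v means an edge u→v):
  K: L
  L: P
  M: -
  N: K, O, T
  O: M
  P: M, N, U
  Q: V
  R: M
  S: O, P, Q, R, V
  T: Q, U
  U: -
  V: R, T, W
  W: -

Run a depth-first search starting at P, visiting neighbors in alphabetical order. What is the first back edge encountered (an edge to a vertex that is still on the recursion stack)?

L->P

DFS from P (visiting neighbors in alphabetical order); mark gray on enter, black on exit:
P gray
  M gray
  M black
  N gray
    K gray
      L gray
        L→P: P is gray → back edge
First back edge: L → P.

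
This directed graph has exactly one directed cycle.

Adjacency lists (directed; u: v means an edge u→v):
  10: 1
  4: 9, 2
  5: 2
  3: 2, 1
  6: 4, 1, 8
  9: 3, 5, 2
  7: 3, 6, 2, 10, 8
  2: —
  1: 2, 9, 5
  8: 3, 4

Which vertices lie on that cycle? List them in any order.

1, 3, 9

DFS with gray/black marking from 1:
1 gray
  2 gray
  2 black
  9 gray
    3 gray
      3→2: 2 black — skip
      3→1: 1 is gray → back edge
Back edge closes the cycle 1 → 9 → 3 → 1; its vertices are {1, 3, 9}.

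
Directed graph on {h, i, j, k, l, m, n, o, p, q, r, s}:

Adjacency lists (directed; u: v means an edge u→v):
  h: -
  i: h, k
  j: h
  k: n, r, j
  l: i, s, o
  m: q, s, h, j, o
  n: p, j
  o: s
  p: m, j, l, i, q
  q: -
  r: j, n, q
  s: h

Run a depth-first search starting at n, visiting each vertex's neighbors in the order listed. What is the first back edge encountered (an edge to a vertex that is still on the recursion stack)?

k→n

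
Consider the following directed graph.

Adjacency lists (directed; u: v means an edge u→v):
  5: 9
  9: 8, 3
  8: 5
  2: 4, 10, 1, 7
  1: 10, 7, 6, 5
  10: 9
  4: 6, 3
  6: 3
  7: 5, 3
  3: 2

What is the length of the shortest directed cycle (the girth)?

For each vertex v, BFS finds the shortest path from v back to v.
The shortest such closed walk is 2 → 7 → 3 → 2, length 3.

3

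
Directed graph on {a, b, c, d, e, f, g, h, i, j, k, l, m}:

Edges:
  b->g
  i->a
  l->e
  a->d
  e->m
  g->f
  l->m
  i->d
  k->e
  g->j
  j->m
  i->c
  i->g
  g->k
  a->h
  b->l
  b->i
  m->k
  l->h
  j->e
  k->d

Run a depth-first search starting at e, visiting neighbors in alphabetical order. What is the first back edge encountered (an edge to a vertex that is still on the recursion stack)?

k→e

DFS from e (visiting neighbors in alphabetical order); mark gray on enter, black on exit:
e gray
  m gray
    k gray
      d gray
      d black
      k→e: e is gray → back edge
First back edge: k → e.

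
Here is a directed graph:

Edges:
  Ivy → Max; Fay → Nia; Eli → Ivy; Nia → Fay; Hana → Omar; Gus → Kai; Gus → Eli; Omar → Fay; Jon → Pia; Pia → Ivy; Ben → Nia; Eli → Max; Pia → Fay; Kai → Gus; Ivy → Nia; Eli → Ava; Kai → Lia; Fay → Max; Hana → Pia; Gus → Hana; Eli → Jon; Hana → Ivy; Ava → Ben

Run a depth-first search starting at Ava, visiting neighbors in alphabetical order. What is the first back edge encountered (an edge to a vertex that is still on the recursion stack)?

DFS from Ava (visiting neighbors in alphabetical order); mark gray on enter, black on exit:
Ava gray
  Ben gray
    Nia gray
      Fay gray
        Max gray
        Max black
        Fay→Nia: Nia is gray → back edge
First back edge: Fay → Nia.

Fay→Nia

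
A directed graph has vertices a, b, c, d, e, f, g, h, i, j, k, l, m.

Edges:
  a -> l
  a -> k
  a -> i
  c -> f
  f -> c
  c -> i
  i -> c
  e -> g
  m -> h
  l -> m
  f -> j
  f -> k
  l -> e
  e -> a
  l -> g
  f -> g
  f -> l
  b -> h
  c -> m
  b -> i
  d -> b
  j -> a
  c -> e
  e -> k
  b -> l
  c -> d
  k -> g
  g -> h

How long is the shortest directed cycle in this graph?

For each vertex v, BFS finds the shortest path from v back to v.
The shortest such closed walk is c → i → c, length 2.

2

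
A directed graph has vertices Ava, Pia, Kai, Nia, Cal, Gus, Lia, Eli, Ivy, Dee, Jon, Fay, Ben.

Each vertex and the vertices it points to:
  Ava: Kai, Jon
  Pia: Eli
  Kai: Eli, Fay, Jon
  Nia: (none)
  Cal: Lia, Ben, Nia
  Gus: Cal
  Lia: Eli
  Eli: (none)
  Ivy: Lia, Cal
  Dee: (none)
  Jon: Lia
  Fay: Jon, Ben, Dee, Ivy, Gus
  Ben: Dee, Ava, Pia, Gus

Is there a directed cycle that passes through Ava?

Yes

Ava is on a cycle iff Ava can reach itself via ≥1 edge.
Ava → Kai → Fay → Ben → Ava — yes.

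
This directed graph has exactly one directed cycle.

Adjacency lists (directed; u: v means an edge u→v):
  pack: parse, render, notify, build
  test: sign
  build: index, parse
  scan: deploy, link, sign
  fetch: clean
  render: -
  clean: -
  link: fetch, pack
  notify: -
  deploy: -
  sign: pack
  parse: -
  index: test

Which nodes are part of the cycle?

DFS with gray/black marking from pack:
pack gray
  parse gray
  parse black
  render gray
  render black
  notify gray
  notify black
  build gray
    index gray
      test gray
        sign gray
          sign→pack: pack is gray → back edge
Back edge closes the cycle pack → build → index → test → sign → pack; its vertices are {pack, sign, test, build, index}.

pack, sign, test, build, index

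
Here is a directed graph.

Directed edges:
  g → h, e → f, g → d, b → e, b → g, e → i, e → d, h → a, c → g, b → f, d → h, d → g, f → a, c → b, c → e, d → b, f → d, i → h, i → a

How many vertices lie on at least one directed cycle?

A vertex is on a directed cycle iff it belongs to a strongly connected component of size ≥ 2 (or has a self-loop).
The vertices on cycles are {b, d, e, f, g} — 5 in total.

5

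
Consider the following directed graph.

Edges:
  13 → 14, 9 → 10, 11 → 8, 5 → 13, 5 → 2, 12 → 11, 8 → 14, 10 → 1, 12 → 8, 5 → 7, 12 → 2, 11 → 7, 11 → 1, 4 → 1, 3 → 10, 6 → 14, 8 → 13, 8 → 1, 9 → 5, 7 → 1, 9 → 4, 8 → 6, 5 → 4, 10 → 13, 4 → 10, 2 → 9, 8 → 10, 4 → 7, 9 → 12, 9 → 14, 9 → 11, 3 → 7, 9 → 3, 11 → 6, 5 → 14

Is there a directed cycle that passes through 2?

2 is on a cycle iff 2 can reach itself via ≥1 edge.
2 → 9 → 5 → 2 — yes.

Yes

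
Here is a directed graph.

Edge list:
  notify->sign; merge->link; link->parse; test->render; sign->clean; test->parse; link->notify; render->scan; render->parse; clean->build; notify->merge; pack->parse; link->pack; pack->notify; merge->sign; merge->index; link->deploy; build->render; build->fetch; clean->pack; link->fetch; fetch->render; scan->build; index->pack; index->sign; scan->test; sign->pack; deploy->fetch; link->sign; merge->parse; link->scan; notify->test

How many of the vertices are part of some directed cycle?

12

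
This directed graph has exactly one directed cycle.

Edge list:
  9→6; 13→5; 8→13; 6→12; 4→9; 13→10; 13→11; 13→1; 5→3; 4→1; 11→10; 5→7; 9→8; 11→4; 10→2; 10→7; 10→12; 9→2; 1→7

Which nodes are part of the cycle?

4, 8, 9, 11, 13

DFS with gray/black marking from 9:
9 gray
  6 gray
    12 gray
    12 black
  6 black
  2 gray
  2 black
  8 gray
    13 gray
      1 gray
        7 gray
        7 black
      1 black
      11 gray
        10 gray
          10→12: 12 black — skip
          10→7: 7 black — skip
          10→2: 2 black — skip
        10 black
        4 gray
          4→9: 9 is gray → back edge
Back edge closes the cycle 9 → 8 → 13 → 11 → 4 → 9; its vertices are {4, 8, 9, 11, 13}.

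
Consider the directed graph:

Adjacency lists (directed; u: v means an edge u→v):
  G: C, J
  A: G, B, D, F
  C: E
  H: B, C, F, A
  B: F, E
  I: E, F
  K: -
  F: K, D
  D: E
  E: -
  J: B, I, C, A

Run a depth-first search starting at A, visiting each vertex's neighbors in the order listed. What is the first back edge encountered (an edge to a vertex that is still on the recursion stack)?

J->A

DFS from A (visiting each vertex's neighbors in the order listed); mark gray on enter, black on exit:
A gray
  G gray
    C gray
      E gray
      E black
    C black
    J gray
      B gray
        F gray
          K gray
          K black
          D gray
            D→E: E black — skip
          D black
        F black
        B→E: E black — skip
      B black
      I gray
        I→E: E black — skip
        I→F: F black — skip
      I black
      J→C: C black — skip
      J→A: A is gray → back edge
First back edge: J → A.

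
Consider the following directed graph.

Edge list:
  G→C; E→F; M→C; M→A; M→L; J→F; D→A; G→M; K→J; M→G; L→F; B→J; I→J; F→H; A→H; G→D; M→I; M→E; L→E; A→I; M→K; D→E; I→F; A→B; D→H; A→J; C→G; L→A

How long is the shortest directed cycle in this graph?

For each vertex v, BFS finds the shortest path from v back to v.
The shortest such closed walk is M → G → M, length 2.

2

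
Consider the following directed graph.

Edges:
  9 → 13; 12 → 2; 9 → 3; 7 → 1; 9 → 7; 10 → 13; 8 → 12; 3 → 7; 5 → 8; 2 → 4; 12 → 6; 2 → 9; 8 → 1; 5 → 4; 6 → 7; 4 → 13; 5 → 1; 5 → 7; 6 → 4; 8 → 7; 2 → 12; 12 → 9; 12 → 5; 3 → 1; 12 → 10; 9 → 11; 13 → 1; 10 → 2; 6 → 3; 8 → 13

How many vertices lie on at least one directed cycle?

5

A vertex is on a directed cycle iff it belongs to a strongly connected component of size ≥ 2 (or has a self-loop).
The vertices on cycles are {2, 5, 8, 10, 12} — 5 in total.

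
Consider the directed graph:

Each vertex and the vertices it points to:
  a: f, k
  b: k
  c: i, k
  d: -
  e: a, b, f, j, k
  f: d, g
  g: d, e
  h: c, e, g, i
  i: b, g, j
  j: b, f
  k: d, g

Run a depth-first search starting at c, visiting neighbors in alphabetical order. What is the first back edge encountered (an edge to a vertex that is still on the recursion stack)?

DFS from c (visiting neighbors in alphabetical order); mark gray on enter, black on exit:
c gray
  i gray
    b gray
      k gray
        d gray
        d black
        g gray
          g→d: d black — skip
          e gray
            a gray
              f gray
                f→d: d black — skip
                f→g: g is gray → back edge
First back edge: f → g.

f->g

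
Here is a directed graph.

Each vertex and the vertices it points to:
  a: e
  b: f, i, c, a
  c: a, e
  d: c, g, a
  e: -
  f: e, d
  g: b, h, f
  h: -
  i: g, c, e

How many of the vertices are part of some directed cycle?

5

A vertex is on a directed cycle iff it belongs to a strongly connected component of size ≥ 2 (or has a self-loop).
The vertices on cycles are {b, d, f, g, i} — 5 in total.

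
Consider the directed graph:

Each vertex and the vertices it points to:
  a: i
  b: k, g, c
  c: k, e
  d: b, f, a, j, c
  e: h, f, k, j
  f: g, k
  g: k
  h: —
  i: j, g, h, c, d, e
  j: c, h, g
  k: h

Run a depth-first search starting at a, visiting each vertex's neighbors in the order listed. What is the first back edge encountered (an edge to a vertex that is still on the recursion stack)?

e->j

DFS from a (visiting each vertex's neighbors in the order listed); mark gray on enter, black on exit:
a gray
  i gray
    j gray
      c gray
        k gray
          h gray
          h black
        k black
        e gray
          e→h: h black — skip
          f gray
            g gray
              g→k: k black — skip
            g black
            f→k: k black — skip
          f black
          e→k: k black — skip
          e→j: j is gray → back edge
First back edge: e → j.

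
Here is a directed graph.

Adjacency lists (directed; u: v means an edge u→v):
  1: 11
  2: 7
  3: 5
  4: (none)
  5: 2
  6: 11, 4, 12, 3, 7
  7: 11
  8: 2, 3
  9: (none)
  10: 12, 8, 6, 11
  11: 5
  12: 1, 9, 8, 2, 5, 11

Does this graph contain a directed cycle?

DFS with white/gray/black marking, starting from 8:
8 gray
  2 gray
    7 gray
      11 gray
        5 gray
          5→2: 2 is gray → back edge
Back edge found, so a cycle exists: 2 → 7 → 11 → 5 → 2.

Yes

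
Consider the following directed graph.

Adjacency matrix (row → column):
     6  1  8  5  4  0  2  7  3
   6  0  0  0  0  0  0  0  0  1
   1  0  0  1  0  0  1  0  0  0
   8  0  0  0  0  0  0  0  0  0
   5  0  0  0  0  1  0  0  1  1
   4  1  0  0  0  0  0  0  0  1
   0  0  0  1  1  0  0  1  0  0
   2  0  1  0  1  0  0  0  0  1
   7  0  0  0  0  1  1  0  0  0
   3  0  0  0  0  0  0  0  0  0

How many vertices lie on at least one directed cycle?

A vertex is on a directed cycle iff it belongs to a strongly connected component of size ≥ 2 (or has a self-loop).
The vertices on cycles are {0, 1, 2, 5, 7} — 5 in total.

5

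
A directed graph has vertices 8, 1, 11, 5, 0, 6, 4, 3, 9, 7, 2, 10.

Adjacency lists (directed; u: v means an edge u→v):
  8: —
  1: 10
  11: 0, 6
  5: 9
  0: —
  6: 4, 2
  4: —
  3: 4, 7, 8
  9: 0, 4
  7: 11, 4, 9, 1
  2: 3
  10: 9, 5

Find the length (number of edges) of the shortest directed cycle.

5

For each vertex v, BFS finds the shortest path from v back to v.
The shortest such closed walk is 7 → 11 → 6 → 2 → 3 → 7, length 5.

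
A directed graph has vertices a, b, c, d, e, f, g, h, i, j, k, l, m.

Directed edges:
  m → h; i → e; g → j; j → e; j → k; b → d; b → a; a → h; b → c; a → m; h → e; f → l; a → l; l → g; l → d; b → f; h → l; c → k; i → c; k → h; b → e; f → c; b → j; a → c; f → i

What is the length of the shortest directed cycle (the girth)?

For each vertex v, BFS finds the shortest path from v back to v.
The shortest such closed walk is l → g → j → k → h → l, length 5.

5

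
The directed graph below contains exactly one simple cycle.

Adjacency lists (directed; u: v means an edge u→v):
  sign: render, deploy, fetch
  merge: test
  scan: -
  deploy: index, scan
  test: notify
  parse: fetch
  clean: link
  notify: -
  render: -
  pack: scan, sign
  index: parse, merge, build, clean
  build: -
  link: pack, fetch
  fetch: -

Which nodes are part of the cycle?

link, pack, sign, clean, index, deploy

DFS with gray/black marking from index:
index gray
  parse gray
    fetch gray
    fetch black
  parse black
  merge gray
    test gray
      notify gray
      notify black
    test black
  merge black
  build gray
  build black
  clean gray
    link gray
      pack gray
        scan gray
        scan black
        sign gray
          render gray
          render black
          deploy gray
            deploy→index: index is gray → back edge
Back edge closes the cycle index → clean → link → pack → sign → deploy → index; its vertices are {link, pack, sign, clean, index, deploy}.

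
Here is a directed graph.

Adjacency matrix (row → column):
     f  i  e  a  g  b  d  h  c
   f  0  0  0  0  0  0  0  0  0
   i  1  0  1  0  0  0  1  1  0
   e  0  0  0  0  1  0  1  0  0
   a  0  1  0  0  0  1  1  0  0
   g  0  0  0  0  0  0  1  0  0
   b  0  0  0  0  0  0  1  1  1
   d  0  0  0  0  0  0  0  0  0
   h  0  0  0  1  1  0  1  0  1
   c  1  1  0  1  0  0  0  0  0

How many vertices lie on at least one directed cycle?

A vertex is on a directed cycle iff it belongs to a strongly connected component of size ≥ 2 (or has a self-loop).
The vertices on cycles are {a, b, c, h, i} — 5 in total.

5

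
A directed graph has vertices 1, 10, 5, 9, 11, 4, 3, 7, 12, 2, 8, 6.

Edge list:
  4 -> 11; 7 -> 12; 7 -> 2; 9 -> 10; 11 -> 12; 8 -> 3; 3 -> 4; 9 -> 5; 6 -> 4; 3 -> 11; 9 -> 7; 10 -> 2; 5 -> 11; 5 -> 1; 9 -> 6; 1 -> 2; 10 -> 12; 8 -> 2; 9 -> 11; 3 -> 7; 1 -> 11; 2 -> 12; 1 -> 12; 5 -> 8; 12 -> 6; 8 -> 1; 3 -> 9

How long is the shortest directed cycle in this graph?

For each vertex v, BFS finds the shortest path from v back to v.
The shortest such closed walk is 3 → 9 → 5 → 8 → 3, length 4.

4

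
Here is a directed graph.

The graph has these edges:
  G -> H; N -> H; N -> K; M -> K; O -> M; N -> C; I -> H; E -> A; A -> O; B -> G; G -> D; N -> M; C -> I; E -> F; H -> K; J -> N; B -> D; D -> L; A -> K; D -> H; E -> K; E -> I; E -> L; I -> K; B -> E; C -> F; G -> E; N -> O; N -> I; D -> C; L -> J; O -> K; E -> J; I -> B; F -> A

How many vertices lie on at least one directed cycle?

9

A vertex is on a directed cycle iff it belongs to a strongly connected component of size ≥ 2 (or has a self-loop).
The vertices on cycles are {B, C, D, E, G, I, J, L, N} — 9 in total.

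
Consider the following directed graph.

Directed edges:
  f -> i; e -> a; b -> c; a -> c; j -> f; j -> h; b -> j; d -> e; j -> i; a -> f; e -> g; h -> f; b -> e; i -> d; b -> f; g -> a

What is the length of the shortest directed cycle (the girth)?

5

For each vertex v, BFS finds the shortest path from v back to v.
The shortest such closed walk is e → a → f → i → d → e, length 5.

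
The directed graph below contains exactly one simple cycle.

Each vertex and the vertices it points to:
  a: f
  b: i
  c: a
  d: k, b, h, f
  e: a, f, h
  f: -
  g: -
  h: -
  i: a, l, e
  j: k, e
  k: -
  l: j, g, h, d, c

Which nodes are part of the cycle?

DFS with gray/black marking from l:
l gray
  j gray
    k gray
    k black
    e gray
      a gray
        f gray
        f black
      a black
      e→f: f black — skip
      h gray
      h black
    e black
  j black
  g gray
  g black
  l→h: h black — skip
  d gray
    d→k: k black — skip
    b gray
      i gray
        i→a: a black — skip
        i→l: l is gray → back edge
Back edge closes the cycle l → d → b → i → l; its vertices are {b, d, i, l}.

b, d, i, l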